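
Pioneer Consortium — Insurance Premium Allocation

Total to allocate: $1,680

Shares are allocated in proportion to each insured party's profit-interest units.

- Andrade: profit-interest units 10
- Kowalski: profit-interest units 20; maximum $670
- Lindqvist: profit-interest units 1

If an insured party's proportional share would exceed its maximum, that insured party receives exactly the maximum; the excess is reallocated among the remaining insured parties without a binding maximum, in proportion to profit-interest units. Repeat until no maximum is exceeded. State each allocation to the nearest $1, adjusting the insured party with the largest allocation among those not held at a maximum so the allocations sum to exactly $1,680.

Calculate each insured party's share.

Combined profit-interest units = 31.
Pro-rata shares before constraints: Andrade 541.94; Kowalski 1,083.87; Lindqvist 54.19.
Cap binds for Kowalski ($670); residual $1,010 reallocated over remaining profit-interest units 11.
Shares after redistribution: Andrade 918.18 → $918; Lindqvist 91.82 → $92.

Andrade: $918 · Kowalski: $670 · Lindqvist: $92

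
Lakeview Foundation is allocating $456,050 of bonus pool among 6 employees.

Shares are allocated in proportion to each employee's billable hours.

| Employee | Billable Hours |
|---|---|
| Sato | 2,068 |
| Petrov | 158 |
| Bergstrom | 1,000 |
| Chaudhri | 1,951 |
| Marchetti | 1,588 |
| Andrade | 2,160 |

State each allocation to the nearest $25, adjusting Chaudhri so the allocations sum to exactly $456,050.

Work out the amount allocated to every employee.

Sato: $105,675; Petrov: $8,075; Bergstrom: $51,100; Chaudhri: $99,675; Marchetti: $81,150; Andrade: $110,375

Sum of billable hours: 8,925.
Proportional shares: Sato 2,068/8,925 × $456,050 = 105,670.75; Petrov 158/8,925 × $456,050 = 8,073.49; Bergstrom 1,000/8,925 × $456,050 = 51,098.04; Chaudhri 1,951/8,925 × $456,050 = 99,692.27; Marchetti 1,588/8,925 × $456,050 = 81,143.69; Andrade 2,160/8,925 × $456,050 = 110,371.76.
Rounded to nearest $25: Sato $105,675; Petrov $8,075; Bergstrom $51,100; Chaudhri $99,700; Marchetti $81,150; Andrade $110,375. Sum = $456,075.
Difference $456,050 − $456,075 = −$25 applied to Chaudhri: Chaudhri becomes $99,675.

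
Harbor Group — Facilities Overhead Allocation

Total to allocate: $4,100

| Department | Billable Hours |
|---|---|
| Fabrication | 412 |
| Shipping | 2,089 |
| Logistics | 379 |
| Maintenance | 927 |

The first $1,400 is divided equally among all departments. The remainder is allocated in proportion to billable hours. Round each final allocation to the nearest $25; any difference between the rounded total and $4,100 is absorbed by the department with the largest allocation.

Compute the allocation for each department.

Equal tier: $1,400 ÷ 4 = $350 apiece.
Remainder $2,700 by billable hours (total 3,807): Fabrication 292.20 → $300; Shipping 1,481.56 → $1,475; Logistics 268.79 → $275; Maintenance 657.45 → $650.
Totals: Fabrication $350 + $300 = $650; Shipping $350 + $1,475 = $1,825; Logistics $350 + $275 = $625; Maintenance $350 + $650 = $1,000.

Fabrication: $650; Shipping: $1,825; Logistics: $625; Maintenance: $1,000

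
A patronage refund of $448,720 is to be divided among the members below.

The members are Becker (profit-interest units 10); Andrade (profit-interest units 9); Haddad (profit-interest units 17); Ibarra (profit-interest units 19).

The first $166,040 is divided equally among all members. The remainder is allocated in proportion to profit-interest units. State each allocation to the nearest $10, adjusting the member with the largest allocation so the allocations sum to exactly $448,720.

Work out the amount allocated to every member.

First tranche $166,040 split equally: $41,510 each.
Remainder $282,680 by profit-interest units (total 55): Becker 51,396.36 → $51,400; Andrade 46,256.73 → $46,260; Haddad 87,373.82 → $87,370; Ibarra 97,653.09 → $97,650.
Totals: Becker $41,510 + $51,400 = $92,910; Andrade $41,510 + $46,260 = $87,770; Haddad $41,510 + $87,370 = $128,880; Ibarra $41,510 + $97,650 = $139,160.

Becker: $92,910; Andrade: $87,770; Haddad: $128,880; Ibarra: $139,160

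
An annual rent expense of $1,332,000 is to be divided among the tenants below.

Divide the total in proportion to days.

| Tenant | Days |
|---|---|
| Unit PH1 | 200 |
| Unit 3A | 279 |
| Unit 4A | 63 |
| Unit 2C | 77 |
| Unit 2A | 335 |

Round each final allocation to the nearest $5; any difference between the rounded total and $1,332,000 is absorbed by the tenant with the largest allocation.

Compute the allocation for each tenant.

Total days = 954.
Unrounded shares: Unit PH1 200/954 × $1,332,000 = 279,245.28; Unit 3A 279/954 × $1,332,000 = 389,547.17; Unit 4A 63/954 × $1,332,000 = 87,962.26; Unit 2C 77/954 × $1,332,000 = 107,509.43; Unit 2A 335/954 × $1,332,000 = 467,735.85.
After rounding ($5): Unit PH1 $279,245; Unit 3A $389,545; Unit 4A $87,960; Unit 2C $107,510; Unit 2A $467,735. Sum = $1,331,995.
Difference $1,332,000 − $1,331,995 = +$5 applied to largest allocation (Unit 2A): Unit 2A becomes $467,740.

Unit PH1: $279,245; Unit 3A: $389,545; Unit 4A: $87,960; Unit 2C: $107,510; Unit 2A: $467,740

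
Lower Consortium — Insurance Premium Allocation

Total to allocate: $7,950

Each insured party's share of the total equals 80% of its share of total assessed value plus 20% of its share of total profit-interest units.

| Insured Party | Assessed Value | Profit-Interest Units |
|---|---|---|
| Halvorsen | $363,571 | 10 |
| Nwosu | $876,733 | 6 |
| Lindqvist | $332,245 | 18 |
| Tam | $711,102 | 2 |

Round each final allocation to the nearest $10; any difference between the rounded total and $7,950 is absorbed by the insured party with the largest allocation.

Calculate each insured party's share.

Halvorsen: $1,450 · Nwosu: $2,710 · Lindqvist: $1,720 · Tam: $2,070

Assessed value total 2,283,651; profit-interest units total 36.
Combined weights (80% assessed value + 20% profit-interest units): Halvorsen 0.1829; Nwosu 0.3405; Lindqvist 0.2164; Tam 0.2602.
Pro-rata amounts: Halvorsen 1,454.22; Nwosu 2,706.71; Lindqvist 1,720.31; Tam 2,068.76.
Rounded to nearest $10: Halvorsen $1,450; Nwosu $2,710; Lindqvist $1,720; Tam $2,070. Sum = $7,950.
No rounding difference to absorb.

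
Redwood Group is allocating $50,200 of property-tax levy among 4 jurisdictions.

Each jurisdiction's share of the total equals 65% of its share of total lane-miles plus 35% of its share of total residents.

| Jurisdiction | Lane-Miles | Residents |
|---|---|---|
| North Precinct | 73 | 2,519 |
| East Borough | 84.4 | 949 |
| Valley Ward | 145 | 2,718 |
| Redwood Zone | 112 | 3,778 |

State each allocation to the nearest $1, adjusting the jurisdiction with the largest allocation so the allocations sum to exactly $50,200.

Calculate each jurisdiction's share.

North Precinct: $10,190 · East Borough: $8,319 · Valley Ward: $16,210 · Redwood Zone: $15,481

Totals — lane-miles 414.4, residents 9,964.
Combined weights (65% lane-miles + 35% residents): North Precinct 0.2030; East Borough 0.1657; Valley Ward 0.3229; Redwood Zone 0.3084.
Raw shares: North Precinct 10,189.92; East Borough 8,319.10; Valley Ward 16,210.13; Redwood Zone 15,480.85.
Rounded to nearest $1: North Precinct $10,190; East Borough $8,319; Valley Ward $16,210; Redwood Zone $15,481. Sum = $50,200.
Rounded total matches; no reconciliation needed.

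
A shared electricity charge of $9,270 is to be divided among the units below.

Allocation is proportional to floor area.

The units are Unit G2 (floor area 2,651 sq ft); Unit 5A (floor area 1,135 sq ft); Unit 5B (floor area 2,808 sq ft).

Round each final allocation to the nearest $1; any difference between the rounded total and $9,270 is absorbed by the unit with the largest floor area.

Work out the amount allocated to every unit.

Unit G2: $3,727; Unit 5A: $1,596; Unit 5B: $3,947

Total floor area = 6,594.
Raw shares: Unit G2 2,651/6,594 × $9,270 = 3,726.84; Unit 5A 1,135/6,594 × $9,270 = 1,595.61; Unit 5B 2,808/6,594 × $9,270 = 3,947.55.
At nearest $1: Unit G2 $3,727; Unit 5A $1,596; Unit 5B $3,948. Sum = $9,271.
Difference $9,270 − $9,271 = −$1 applied to largest floor area (Unit 5B): Unit 5B becomes $3,947.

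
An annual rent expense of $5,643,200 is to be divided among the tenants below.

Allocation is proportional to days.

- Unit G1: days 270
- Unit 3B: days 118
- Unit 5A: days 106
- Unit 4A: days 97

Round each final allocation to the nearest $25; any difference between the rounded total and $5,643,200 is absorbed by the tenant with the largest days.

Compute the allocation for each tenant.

Unit G1: $2,578,125 | Unit 3B: $1,126,725 | Unit 5A: $1,012,150 | Unit 4A: $926,200

Combined days = 591.
Unrounded shares: Unit G1 270/591 × $5,643,200 = 2,578,111.68; Unit 3B 118/591 × $5,643,200 = 1,126,730.29; Unit 5A 106/591 × $5,643,200 = 1,012,147.55; Unit 4A 97/591 × $5,643,200 = 926,210.49.
Rounded to nearest $25: Unit G1 $2,578,100; Unit 3B $1,126,725; Unit 5A $1,012,150; Unit 4A $926,200. Sum = $5,643,175.
Difference $5,643,200 − $5,643,175 = +$25 applied to largest days (Unit G1): Unit G1 becomes $2,578,125.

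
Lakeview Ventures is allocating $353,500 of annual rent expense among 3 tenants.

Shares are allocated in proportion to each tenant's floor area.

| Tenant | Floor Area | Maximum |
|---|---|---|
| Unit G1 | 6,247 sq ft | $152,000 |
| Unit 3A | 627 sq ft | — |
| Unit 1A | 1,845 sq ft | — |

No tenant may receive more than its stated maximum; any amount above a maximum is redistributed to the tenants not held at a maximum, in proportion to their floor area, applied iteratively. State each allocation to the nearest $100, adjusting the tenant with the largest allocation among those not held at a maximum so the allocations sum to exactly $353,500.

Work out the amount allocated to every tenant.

Combined floor area = 8,719.
Unconstrained shares: Unit G1 253,276.12; Unit 3A 25,420.86; Unit 1A 74,803.02.
Held at cap: Unit G1 ($152,000); remaining pool $201,500 reallocated over remaining floor area 2,472.
Remaining shares: Unit 3A 51,108.62 → $51,100; Unit 1A 150,391.38 → $150,400.

Unit G1: $152,000 · Unit 3A: $51,100 · Unit 1A: $150,400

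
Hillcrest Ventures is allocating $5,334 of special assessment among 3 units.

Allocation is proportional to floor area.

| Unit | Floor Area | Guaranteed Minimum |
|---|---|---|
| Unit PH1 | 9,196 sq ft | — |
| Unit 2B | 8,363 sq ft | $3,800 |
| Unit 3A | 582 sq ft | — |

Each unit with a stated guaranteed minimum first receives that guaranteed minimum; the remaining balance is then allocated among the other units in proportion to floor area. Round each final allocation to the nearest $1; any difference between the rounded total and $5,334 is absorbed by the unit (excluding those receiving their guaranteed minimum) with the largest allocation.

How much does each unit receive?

Minimums first: Unit 2B $3,800. Balance $1,534.
Balance split over remaining floor area 9,778: Unit PH1 1,442.69 → $1,443; Unit 3A 91.31 → $91.

Unit PH1: $1,443; Unit 2B: $3,800; Unit 3A: $91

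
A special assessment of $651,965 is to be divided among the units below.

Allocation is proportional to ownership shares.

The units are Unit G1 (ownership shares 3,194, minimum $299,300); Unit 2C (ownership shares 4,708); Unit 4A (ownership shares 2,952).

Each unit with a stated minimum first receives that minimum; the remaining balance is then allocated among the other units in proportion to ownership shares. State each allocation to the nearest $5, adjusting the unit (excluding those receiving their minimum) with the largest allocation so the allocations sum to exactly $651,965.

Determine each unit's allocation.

Guaranteed amounts: Unit G1 $299,300. Residual $352,665.
Residual split over remaining ownership shares 7,660: Unit 2C 216,755.46 → $216,755; Unit 4A 135,909.54 → $135,910.

Unit G1: $299,300 | Unit 2C: $216,755 | Unit 4A: $135,910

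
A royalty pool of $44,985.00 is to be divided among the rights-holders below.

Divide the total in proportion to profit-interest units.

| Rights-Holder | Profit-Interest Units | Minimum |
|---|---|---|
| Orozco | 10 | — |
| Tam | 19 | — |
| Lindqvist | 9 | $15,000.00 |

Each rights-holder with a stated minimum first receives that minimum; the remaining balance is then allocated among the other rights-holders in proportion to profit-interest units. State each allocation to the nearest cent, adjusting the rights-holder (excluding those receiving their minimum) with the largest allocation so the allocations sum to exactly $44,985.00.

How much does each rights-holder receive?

Orozco: $10,339.66; Tam: $19,645.34; Lindqvist: $15,000.00

Guaranteed amounts: Lindqvist $15,000.00. Remaining pool $29,985.00.
Remaining pool split over remaining profit-interest units 29: Orozco 10,339.6552 → $10,339.66; Tam 19,645.3448 → $19,645.34.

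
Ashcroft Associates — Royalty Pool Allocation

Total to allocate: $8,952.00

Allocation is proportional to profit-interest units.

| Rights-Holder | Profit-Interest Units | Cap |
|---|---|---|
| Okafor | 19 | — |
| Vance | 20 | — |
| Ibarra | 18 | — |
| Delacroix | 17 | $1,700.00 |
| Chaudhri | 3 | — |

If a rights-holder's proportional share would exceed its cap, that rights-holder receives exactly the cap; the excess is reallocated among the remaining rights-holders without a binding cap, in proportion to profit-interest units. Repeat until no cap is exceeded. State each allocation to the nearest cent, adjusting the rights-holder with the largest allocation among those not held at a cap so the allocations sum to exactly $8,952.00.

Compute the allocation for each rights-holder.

Combined profit-interest units = 77.
Unconstrained shares: Okafor 2,208.9351; Vance 2,325.1948; Ibarra 2,092.6753; Delacroix 1,976.4156; Chaudhri 348.7792.
Cap binds for Delacroix ($1,700.00); residual $7,252.00 reallocated over remaining profit-interest units 60.
Redistributed shares: Okafor 2,296.4667 → $2,296.47; Vance 2,417.3333 → $2,417.33; Ibarra 2,175.6000 → $2,175.60; Chaudhri 362.6000 → $362.60.

Okafor: $2,296.47; Vance: $2,417.33; Ibarra: $2,175.60; Delacroix: $1,700.00; Chaudhri: $362.60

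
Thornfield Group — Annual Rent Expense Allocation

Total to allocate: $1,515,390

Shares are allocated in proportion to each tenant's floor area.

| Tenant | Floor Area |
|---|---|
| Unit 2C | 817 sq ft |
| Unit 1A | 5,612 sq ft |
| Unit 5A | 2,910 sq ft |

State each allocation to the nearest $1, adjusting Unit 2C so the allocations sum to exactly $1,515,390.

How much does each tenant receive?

Unit 2C: $132,571; Unit 1A: $910,629; Unit 5A: $472,190

Total floor area = 9,339.
Unrounded shares: Unit 2C 817/9,339 × $1,515,390 = 132,570.26; Unit 1A 5,612/9,339 × $1,515,390 = 910,629.48; Unit 5A 2,910/9,339 × $1,515,390 = 472,190.27.
After rounding ($1): Unit 2C $132,570; Unit 1A $910,629; Unit 5A $472,190. Sum = $1,515,389.
Difference $1,515,390 − $1,515,389 = +$1 applied to Unit 2C: Unit 2C becomes $132,571.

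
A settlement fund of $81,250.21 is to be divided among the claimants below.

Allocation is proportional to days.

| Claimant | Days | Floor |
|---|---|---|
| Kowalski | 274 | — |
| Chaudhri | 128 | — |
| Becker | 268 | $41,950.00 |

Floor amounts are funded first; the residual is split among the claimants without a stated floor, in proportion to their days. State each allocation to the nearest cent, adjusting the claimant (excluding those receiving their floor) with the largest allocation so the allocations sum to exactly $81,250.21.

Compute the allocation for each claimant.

Minimums first: Becker $41,950.00. Residual $39,300.21.
Residual split over remaining days 402: Kowalski 26,786.7103 → $26,786.71; Chaudhri 12,513.4997 → $12,513.50.

Kowalski: $26,786.71 | Chaudhri: $12,513.50 | Becker: $41,950.00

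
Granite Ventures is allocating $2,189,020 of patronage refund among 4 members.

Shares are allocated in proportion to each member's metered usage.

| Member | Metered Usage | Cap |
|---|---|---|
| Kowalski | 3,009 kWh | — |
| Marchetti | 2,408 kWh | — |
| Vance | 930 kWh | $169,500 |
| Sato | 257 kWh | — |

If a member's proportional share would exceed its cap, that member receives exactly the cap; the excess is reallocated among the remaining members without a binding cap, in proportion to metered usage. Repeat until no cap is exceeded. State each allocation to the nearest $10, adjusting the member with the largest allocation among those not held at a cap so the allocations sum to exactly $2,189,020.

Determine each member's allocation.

Total metered usage = 6,604.
Proportional shares (ignoring caps): Kowalski 997,389.64; Marchetti 798,176.89; Vance 308,265.99; Sato 85,187.48.
Cap binds for Vance ($169,500); residual $2,019,520 reallocated over remaining metered usage 5,674.
Remaining shares: Kowalski 1,070,979.15 → $1,070,980; Marchetti 857,068.06 → $857,070; Sato 91,472.80 → $91,470.

Kowalski: $1,070,980 | Marchetti: $857,070 | Vance: $169,500 | Sato: $91,470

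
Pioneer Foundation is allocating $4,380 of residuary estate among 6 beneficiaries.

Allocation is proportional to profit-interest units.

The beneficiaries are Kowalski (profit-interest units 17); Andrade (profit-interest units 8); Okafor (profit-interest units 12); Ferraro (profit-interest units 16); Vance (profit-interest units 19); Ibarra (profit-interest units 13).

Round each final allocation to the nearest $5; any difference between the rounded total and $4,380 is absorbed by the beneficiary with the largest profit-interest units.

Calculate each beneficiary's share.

Sum of profit-interest units: 17 + 8 + 12 + 16 + 19 + 13 = 85.
Raw shares: Kowalski 876.00; Andrade 412.24; Okafor 618.35; Ferraro 824.47; Vance 979.06; Ibarra 669.88.
Rounded to nearest $5: Kowalski $875; Andrade $410; Okafor $620; Ferraro $825; Vance $980; Ibarra $670. Sum = $4,380.
Sum already equals the total — no adjustment.

Kowalski: $875 · Andrade: $410 · Okafor: $620 · Ferraro: $825 · Vance: $980 · Ibarra: $670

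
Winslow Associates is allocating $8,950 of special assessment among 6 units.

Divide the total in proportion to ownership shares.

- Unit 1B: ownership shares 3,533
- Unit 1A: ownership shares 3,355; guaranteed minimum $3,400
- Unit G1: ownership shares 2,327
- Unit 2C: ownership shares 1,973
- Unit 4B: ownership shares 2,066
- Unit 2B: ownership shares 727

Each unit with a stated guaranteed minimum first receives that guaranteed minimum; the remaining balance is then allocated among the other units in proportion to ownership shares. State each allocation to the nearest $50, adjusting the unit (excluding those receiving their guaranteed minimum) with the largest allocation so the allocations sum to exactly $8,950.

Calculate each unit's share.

Unit 1B: $1,800; Unit 1A: $3,400; Unit G1: $1,200; Unit 2C: $1,050; Unit 4B: $1,100; Unit 2B: $400

Minimums first: Unit 1A $3,400. Balance $5,550.
Balance split over remaining ownership shares 10,626: Unit 1B 1,845.30 → $1,850; Unit G1 1,215.40 → $1,200; Unit 2C 1,030.51 → $1,050; Unit 4B 1,079.08 → $1,100; Unit 2B 379.71 → $400.
Rounding difference −$50 applied to Unit 1B → $1,800.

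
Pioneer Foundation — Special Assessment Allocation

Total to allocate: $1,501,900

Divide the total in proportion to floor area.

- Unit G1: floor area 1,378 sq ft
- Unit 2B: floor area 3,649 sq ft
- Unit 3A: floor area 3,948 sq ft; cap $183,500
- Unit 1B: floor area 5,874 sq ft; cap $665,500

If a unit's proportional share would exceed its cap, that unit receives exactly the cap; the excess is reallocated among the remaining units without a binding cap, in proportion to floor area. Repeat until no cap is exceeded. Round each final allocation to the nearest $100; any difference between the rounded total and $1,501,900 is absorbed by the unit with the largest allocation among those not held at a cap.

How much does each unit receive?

Unit G1: $179,000 · Unit 2B: $473,900 · Unit 3A: $183,500 · Unit 1B: $665,500

Total floor area = 14,849.
Pro-rata shares before constraints: Unit G1 139,377.61; Unit 2B 369,077.59; Unit 3A 399,319.90; Unit 1B 594,124.90.
Capped: Unit 3A ($183,500); balance $1,318,400 reallocated over remaining floor area 10,901.
Capped: Unit 1B ($665,500); balance $652,900 reallocated over remaining floor area 5,027.
Shares after redistribution: Unit G1 178,972.79 → $179,000; Unit 2B 473,927.21 → $473,900.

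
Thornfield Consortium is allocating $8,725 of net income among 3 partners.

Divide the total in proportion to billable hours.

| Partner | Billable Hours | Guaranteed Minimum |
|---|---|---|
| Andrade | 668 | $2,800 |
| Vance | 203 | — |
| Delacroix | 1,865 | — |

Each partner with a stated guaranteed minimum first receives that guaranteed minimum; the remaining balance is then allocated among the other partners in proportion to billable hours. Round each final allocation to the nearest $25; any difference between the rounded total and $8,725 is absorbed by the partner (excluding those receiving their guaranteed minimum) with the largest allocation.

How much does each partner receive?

Andrade: $2,800; Vance: $575; Delacroix: $5,350

Minimums first: Andrade $2,800. Residual $5,925.
Residual split over remaining billable hours 2,068: Vance 581.61 → $575; Delacroix 5,343.39 → $5,350.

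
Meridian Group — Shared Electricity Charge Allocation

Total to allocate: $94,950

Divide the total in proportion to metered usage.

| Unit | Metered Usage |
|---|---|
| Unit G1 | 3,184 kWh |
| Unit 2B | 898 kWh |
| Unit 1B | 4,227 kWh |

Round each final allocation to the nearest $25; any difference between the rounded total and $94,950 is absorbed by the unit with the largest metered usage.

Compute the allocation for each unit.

Total metered usage = 8,309.
Raw shares: Unit G1 3,184/8,309 × $94,950 = 36,384.74; Unit 2B 898/8,309 × $94,950 = 10,261.78; Unit 1B 4,227/8,309 × $94,950 = 48,303.48.
At nearest $25: Unit G1 $36,375; Unit 2B $10,250; Unit 1B $48,300. Sum = $94,925.
Difference $94,950 − $94,925 = +$25 applied to largest metered usage (Unit 1B): Unit 1B becomes $48,325.

Unit G1: $36,375 | Unit 2B: $10,250 | Unit 1B: $48,325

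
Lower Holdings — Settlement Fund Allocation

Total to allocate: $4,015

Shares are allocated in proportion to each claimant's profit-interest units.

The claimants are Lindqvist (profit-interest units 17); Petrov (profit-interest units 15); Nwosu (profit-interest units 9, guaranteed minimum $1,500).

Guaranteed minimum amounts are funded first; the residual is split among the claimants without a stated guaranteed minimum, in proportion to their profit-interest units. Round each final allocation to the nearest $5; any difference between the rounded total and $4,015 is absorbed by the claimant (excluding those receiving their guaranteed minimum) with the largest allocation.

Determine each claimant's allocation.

Lindqvist: $1,335 | Petrov: $1,180 | Nwosu: $1,500

Minimums first: Nwosu $1,500. Remaining pool $2,515.
Remaining pool split over remaining profit-interest units 32: Lindqvist 1,336.09 → $1,335; Petrov 1,178.91 → $1,180.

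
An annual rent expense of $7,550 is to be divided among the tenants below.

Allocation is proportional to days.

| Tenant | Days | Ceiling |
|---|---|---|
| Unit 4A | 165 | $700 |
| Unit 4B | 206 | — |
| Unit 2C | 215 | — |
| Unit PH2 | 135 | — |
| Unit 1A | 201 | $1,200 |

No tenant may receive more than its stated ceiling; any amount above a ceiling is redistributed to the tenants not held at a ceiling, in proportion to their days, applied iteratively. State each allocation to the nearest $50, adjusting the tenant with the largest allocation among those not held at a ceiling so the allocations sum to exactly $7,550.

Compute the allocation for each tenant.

Combined days = 922.
Unconstrained shares: Unit 4A 1,351.14; Unit 4B 1,686.88; Unit 2C 1,760.57; Unit PH2 1,105.48; Unit 1A 1,645.93.
Held at cap: Unit 4A ($700), Unit 1A ($1,200); balance $5,650 reallocated over remaining days 556.
Redistributed shares: Unit 4B 2,093.35 → $2,100; Unit 2C 2,184.80 → $2,200; Unit PH2 1,371.85 → $1,350.

Unit 4A: $700 | Unit 4B: $2,100 | Unit 2C: $2,200 | Unit PH2: $1,350 | Unit 1A: $1,200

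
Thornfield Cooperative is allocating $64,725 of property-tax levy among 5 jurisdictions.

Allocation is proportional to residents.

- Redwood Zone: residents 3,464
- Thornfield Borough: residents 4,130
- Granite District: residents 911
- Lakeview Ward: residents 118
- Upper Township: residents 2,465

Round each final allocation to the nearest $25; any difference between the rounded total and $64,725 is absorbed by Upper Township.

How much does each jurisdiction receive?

Residents total: 11,088.
Proportional shares: Redwood Zone 3,464/11,088 × $64,725 = 20,220.73; Thornfield Borough 4,130/11,088 × $64,725 = 24,108.43; Granite District 911/11,088 × $64,725 = 5,317.86; Lakeview Ward 118/11,088 × $64,725 = 688.81; Upper Township 2,465/11,088 × $64,725 = 14,389.17.
At nearest $25: Redwood Zone $20,225; Thornfield Borough $24,100; Granite District $5,325; Lakeview Ward $700; Upper Township $14,400. Sum = $64,750.
Difference $64,725 − $64,750 = −$25 applied to Upper Township: Upper Township becomes $14,375.

Redwood Zone: $20,225; Thornfield Borough: $24,100; Granite District: $5,325; Lakeview Ward: $700; Upper Township: $14,375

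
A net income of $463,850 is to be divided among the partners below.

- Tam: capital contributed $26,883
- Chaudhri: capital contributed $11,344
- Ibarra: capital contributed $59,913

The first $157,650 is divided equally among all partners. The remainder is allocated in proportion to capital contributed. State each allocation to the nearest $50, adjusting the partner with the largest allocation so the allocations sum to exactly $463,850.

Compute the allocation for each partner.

Equal tier: $157,650 ÷ 3 = $52,550 apiece.
Remainder $306,200 by capital contributed (total 98,140): Tam 83,875.84 → $83,900; Chaudhri 35,393.65 → $35,400; Ibarra 186,930.51 → $186,950.
Rounding difference −$50 on remainder applied to Ibarra.
Totals: Tam $52,550 + $83,900 = $136,450; Chaudhri $52,550 + $35,400 = $87,950; Ibarra $52,550 + $186,900 = $239,450.

Tam: $136,450 · Chaudhri: $87,950 · Ibarra: $239,450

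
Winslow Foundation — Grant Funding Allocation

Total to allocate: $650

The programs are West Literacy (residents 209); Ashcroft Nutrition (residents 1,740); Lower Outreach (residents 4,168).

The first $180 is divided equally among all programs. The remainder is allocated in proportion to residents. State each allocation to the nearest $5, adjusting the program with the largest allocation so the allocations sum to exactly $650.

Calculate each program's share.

Equal tier: $180 ÷ 3 = $60 apiece.
Remainder $470 by residents (total 6,117): West Literacy 16.06 → $15; Ashcroft Nutrition 133.69 → $135; Lower Outreach 320.25 → $320.
Totals: West Literacy $60 + $15 = $75; Ashcroft Nutrition $60 + $135 = $195; Lower Outreach $60 + $320 = $380.

West Literacy: $75; Ashcroft Nutrition: $195; Lower Outreach: $380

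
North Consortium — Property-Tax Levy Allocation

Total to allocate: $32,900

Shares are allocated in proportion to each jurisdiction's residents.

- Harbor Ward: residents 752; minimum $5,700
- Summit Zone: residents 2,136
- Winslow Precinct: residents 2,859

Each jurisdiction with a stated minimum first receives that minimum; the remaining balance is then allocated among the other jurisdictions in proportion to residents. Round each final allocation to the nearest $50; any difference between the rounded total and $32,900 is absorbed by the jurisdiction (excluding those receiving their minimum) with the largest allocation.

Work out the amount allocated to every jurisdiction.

Harbor Ward: $5,700; Summit Zone: $11,650; Winslow Precinct: $15,550

Fund the minimums — Harbor Ward $5,700. Residual $27,200.
Residual split over remaining residents 4,995: Summit Zone 11,631.47 → $11,650; Winslow Precinct 15,568.53 → $15,550.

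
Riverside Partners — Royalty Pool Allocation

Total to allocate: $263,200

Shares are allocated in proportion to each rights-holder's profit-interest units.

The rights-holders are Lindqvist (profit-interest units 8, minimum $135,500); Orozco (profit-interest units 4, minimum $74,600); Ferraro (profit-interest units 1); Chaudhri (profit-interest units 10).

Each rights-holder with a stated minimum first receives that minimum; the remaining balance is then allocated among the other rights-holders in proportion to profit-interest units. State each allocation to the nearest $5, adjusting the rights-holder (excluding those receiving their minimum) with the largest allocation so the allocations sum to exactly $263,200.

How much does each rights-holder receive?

Lindqvist: $135,500 · Orozco: $74,600 · Ferraro: $4,825 · Chaudhri: $48,275

Guaranteed amounts: Lindqvist $135,500; Orozco $74,600. Balance $53,100.
Balance split over remaining profit-interest units 11: Ferraro 4,827.27 → $4,825; Chaudhri 48,272.73 → $48,275.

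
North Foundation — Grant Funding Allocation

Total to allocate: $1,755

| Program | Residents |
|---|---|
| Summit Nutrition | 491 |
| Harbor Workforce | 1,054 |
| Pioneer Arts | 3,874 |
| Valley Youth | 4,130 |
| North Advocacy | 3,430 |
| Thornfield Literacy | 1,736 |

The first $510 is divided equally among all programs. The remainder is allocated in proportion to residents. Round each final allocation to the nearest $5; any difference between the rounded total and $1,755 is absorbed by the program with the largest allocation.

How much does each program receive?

First tranche $510 split equally: $85 each.
Remainder $1,245 by residents (total 14,715): Summit Nutrition 41.54 → $40; Harbor Workforce 89.18 → $90; Pioneer Arts 327.77 → $330; Valley Youth 349.43 → $350; North Advocacy 290.20 → $290; Thornfield Literacy 146.88 → $145.
Totals: Summit Nutrition $85 + $40 = $125; Harbor Workforce $85 + $90 = $175; Pioneer Arts $85 + $330 = $415; Valley Youth $85 + $350 = $435; North Advocacy $85 + $290 = $375; Thornfield Literacy $85 + $145 = $230.

Summit Nutrition: $125 | Harbor Workforce: $175 | Pioneer Arts: $415 | Valley Youth: $435 | North Advocacy: $375 | Thornfield Literacy: $230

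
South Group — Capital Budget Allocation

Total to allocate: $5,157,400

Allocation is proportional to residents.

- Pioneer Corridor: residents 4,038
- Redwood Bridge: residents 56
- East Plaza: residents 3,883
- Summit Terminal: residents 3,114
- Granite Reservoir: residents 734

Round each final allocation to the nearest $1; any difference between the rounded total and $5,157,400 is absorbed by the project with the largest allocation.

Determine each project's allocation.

Pioneer Corridor: $1,761,148 | Redwood Bridge: $24,424 | East Plaza: $1,693,546 | Summit Terminal: $1,358,152 | Granite Reservoir: $320,130

Combined residents = 11,825.
Proportional shares: Pioneer Corridor 4,038/11,825 × $5,157,400 = 1,761,148.52; Redwood Bridge 56/11,825 × $5,157,400 = 24,424.05; East Plaza 3,883/11,825 × $5,157,400 = 1,693,546.23; Summit Terminal 3,114/11,825 × $5,157,400 = 1,358,151.68; Granite Reservoir 734/11,825 × $5,157,400 = 320,129.52.
Rounded to nearest $1: Pioneer Corridor $1,761,149; Redwood Bridge $24,424; East Plaza $1,693,546; Summit Terminal $1,358,152; Granite Reservoir $320,130. Sum = $5,157,401.
Difference $5,157,400 − $5,157,401 = −$1 applied to largest allocation (Pioneer Corridor): Pioneer Corridor becomes $1,761,148.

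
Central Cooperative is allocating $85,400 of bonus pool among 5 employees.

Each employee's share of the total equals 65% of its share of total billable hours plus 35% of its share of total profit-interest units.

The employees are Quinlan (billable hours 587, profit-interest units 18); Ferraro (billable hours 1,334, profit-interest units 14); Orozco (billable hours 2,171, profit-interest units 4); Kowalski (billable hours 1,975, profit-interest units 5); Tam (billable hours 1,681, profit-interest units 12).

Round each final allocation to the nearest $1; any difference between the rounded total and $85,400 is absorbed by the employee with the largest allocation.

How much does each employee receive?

Quinlan: $14,357; Ferraro: $17,453; Orozco: $17,810; Kowalski: $16,970; Tam: $18,810

Totals — billable hours 7,748, profit-interest units 53.
Combined weights (65% billable hours + 35% profit-interest units): Quinlan 0.1681; Ferraro 0.2044; Orozco 0.2085; Kowalski 0.1987; Tam 0.2203.
Raw shares: Quinlan 14,356.84; Ferraro 17,452.82; Orozco 17,809.83; Kowalski 16,969.56; Tam 18,810.95.
After rounding ($1): Quinlan $14,357; Ferraro $17,453; Orozco $17,810; Kowalski $16,970; Tam $18,811. Sum = $85,401.
Difference $85,400 − $85,401 = −$1 applied to largest allocation (Tam): Tam becomes $18,810.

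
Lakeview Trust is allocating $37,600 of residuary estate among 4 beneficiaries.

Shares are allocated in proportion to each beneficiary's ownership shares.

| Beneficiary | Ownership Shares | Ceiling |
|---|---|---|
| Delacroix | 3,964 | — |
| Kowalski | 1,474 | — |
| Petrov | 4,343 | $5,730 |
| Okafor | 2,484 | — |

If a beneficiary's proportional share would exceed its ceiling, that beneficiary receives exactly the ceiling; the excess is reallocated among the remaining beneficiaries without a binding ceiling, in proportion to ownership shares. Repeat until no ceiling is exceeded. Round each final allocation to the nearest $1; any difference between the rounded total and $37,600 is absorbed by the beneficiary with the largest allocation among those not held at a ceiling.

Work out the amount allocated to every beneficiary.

Total ownership shares = 12,265.
Unconstrained shares: Delacroix 12,152.17; Kowalski 4,518.74; Petrov 13,314.05; Okafor 7,615.03.
Capped: Petrov ($5,730); residual $31,870 reallocated over remaining ownership shares 7,922.
Redistributed shares: Delacroix 15,947.07 → $15,947; Kowalski 5,929.86 → $5,930; Okafor 9,993.07 → $9,993.

Delacroix: $15,947 · Kowalski: $5,930 · Petrov: $5,730 · Okafor: $9,993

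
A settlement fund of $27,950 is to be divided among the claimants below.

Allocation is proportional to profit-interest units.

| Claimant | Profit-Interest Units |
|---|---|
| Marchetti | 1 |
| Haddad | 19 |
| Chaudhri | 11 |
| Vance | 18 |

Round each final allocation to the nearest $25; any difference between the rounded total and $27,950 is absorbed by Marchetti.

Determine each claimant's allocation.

Marchetti: $550 | Haddad: $10,850 | Chaudhri: $6,275 | Vance: $10,275

Sum of profit-interest units: 49.
Proportional shares: Marchetti 1/49 × $27,950 = 570.41; Haddad 19/49 × $27,950 = 10,837.76; Chaudhri 11/49 × $27,950 = 6,274.49; Vance 18/49 × $27,950 = 10,267.35.
Rounded to nearest $25: Marchetti $575; Haddad $10,850; Chaudhri $6,275; Vance $10,275. Sum = $27,975.
Difference $27,950 − $27,975 = −$25 applied to Marchetti: Marchetti becomes $550.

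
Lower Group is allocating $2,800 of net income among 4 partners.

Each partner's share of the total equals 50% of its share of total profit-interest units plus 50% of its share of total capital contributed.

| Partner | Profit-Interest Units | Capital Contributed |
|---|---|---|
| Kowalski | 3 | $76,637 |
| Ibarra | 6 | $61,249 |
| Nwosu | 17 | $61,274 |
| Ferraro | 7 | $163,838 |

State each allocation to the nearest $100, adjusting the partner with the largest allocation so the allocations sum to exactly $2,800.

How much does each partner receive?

Kowalski: $400; Ibarra: $500; Nwosu: $1,000; Ferraro: $900

Profit-interest units total 33; capital contributed total 362,998.
Composite weights (50% profit-interest units + 50% capital contributed): Kowalski 0.1510; Ibarra 0.1753; Nwosu 0.3420; Ferraro 0.3317.
Raw shares: Kowalski 422.84; Ibarra 490.77; Nwosu 957.53; Ferraro 928.86.
At nearest $100: Kowalski $400; Ibarra $500; Nwosu $1,000; Ferraro $900. Sum = $2,800.
Sum already equals the total — no adjustment.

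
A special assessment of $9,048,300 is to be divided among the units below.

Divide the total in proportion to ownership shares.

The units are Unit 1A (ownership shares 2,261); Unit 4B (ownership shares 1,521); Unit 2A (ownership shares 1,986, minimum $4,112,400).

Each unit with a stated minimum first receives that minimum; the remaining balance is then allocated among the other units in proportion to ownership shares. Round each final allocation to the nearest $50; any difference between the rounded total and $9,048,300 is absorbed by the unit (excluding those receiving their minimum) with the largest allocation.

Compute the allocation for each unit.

Minimums first: Unit 2A $4,112,400. Remaining pool $4,935,900.
Remaining pool split over remaining ownership shares 3,782: Unit 1A 2,950,838.15 → $2,950,850; Unit 4B 1,985,061.85 → $1,985,050.

Unit 1A: $2,950,850; Unit 4B: $1,985,050; Unit 2A: $4,112,400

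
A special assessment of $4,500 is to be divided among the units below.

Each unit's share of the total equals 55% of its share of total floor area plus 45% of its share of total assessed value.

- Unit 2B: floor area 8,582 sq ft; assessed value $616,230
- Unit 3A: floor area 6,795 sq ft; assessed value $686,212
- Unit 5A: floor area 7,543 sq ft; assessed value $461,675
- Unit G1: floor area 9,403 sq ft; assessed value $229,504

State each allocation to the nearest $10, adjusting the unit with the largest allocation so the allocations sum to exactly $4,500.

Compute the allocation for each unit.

Totals — floor area 32,323, assessed value 1,993,621.
Combined weights (55% floor area + 45% assessed value): Unit 2B 0.2851; Unit 3A 0.2705; Unit 5A 0.2326; Unit G1 0.2118.
Unrounded shares: Unit 2B 1,283.06; Unit 3A 1,217.31; Unit 5A 1,046.52; Unit G1 953.11.
At nearest $10: Unit 2B $1,280; Unit 3A $1,220; Unit 5A $1,050; Unit G1 $950. Sum = $4,500.
Sum already equals the total — no adjustment.

Unit 2B: $1,280 · Unit 3A: $1,220 · Unit 5A: $1,050 · Unit G1: $950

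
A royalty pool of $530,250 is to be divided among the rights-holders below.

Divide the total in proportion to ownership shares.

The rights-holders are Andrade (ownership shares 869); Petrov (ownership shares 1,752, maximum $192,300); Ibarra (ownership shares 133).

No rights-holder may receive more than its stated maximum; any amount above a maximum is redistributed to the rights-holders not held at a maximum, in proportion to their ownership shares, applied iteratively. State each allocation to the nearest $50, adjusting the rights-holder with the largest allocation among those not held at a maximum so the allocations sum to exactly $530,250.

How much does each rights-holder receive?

Andrade: $293,100 · Petrov: $192,300 · Ibarra: $44,850

Total ownership shares = 2,754.
Proportional shares (ignoring caps): Andrade 167,315.63; Petrov 337,326.80; Ibarra 25,607.57.
Capped: Petrov ($192,300); residual $337,950 reallocated over remaining ownership shares 1,002.
Shares after redistribution: Andrade 293,092.37 → $293,100; Ibarra 44,857.63 → $44,850.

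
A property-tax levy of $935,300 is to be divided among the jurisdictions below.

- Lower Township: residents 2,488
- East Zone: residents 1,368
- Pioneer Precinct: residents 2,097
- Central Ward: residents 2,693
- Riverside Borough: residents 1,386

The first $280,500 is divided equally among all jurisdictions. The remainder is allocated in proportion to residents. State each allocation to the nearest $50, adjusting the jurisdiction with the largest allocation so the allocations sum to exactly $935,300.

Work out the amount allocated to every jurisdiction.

Lower Township: $218,500 · East Zone: $145,400 · Pioneer Precinct: $192,950 · Central Ward: $231,900 · Riverside Borough: $146,550

$280,500 shared equally gives $56,100 per jurisdiction.
Remainder $654,800 by residents (total 10,032): Lower Township 162,394.58 → $162,400; East Zone 89,290.91 → $89,300; Pioneer Precinct 136,873.56 → $136,850; Central Ward 175,775.16 → $175,800; Riverside Borough 90,465.79 → $90,450.
Totals: Lower Township $56,100 + $162,400 = $218,500; East Zone $56,100 + $89,300 = $145,400; Pioneer Precinct $56,100 + $136,850 = $192,950; Central Ward $56,100 + $175,800 = $231,900; Riverside Borough $56,100 + $90,450 = $146,550.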